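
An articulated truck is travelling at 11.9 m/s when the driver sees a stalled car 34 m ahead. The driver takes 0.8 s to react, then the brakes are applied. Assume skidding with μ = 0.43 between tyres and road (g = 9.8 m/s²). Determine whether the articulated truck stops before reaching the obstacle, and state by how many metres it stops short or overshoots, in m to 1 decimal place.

Yes — it stops 7.7 m short of the obstacle

a = μg = 0.43 × 9.8 = 4.214 m/s².
Reaction distance = 11.9000 × 0.8 = 9.520 m.
Braking distance = v²/(2a) = 141.610 / 8.428 = 16.802 m.
Total stopping distance = 9.520 + 16.802 = 26.322 m, vs 34 m available — it stops with 34 − 26.322 = 7.678 m to spare.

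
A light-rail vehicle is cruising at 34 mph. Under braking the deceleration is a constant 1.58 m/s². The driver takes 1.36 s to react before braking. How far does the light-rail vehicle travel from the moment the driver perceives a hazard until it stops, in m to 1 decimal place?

Total stopping distance ≈ 93.8 m

34 mph × 0.44704 = 15.1994 m/s.
Reaction distance = v·t_r = 15.1994 × 1.36 = 20.671 m.
Braking distance = v²/(2a) = 15.1994² / (2 × 1.580) = 231.022 / 3.160 = 73.108 m.
Total = 20.671 + 73.108 = 93.779 m.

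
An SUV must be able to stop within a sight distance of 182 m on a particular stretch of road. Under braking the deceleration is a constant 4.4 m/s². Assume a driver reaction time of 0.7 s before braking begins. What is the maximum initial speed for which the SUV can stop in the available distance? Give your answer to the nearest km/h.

Maximum speed ≈ 133 km/h

Stopping distance: v·t_r + v²/(2a) = 182 with t_r = 0.7 s and a = 4.400 m/s².
So v² + 6.160 v − 1601.60 = 0.
Positive root: v = −a·t_r + √((a·t_r)² + 2a·d) = −3.080 + √(9.486 + 1601.60) = 37.0583 m/s.
37.0583 m/s × 3.6 = 133.410 km/h.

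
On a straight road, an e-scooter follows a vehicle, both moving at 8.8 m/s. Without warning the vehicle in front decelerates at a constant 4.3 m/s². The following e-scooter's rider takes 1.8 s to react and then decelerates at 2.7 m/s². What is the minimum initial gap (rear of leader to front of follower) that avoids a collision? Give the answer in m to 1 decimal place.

Leader travels v²/(2a_L) = 77.440 / 8.600 = 9.005 m before stopping.
Follower covers v·t_r = 8.8000 × 1.8 = 15.840 m while reacting, then v²/(2a_F) = 77.440 / 5.400 = 14.341 m while braking, for a total of 15.840 + 14.341 = 30.181 m.
Since a_F ≤ a_L and the follower starts braking later, the follower is never slower than the leader, so the closest approach is when both have stopped.
Minimum gap = 30.181 − 9.005 = 21.176 m.

Minimum gap ≈ 21.2 m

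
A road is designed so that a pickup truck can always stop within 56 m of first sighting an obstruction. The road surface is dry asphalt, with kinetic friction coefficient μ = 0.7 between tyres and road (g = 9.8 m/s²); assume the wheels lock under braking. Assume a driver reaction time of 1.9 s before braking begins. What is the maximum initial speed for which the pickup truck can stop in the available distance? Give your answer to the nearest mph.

Maximum speed ≈ 39 mph

a = μg = 0.7 × 9.8 = 6.860 m/s².
Stopping distance: v·t_r + v²/(2a) = 56 with t_r = 1.9 s and a = 6.860 m/s².
So v² + 26.068 v − 768.32 = 0.
Positive root: v = −a·t_r + √((a·t_r)² + 2a·d) = −13.034 + √(169.885 + 768.32) = 17.5961 m/s.
17.5961 m/s ÷ 0.44704 = 39.361 mph.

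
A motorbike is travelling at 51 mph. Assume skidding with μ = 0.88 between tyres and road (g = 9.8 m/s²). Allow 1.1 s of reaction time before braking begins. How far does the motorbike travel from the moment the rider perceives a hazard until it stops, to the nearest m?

Total stopping distance ≈ 55 m

51 mph × 0.44704 = 22.7990 m/s.
a = μg = 0.88 × 9.8 = 8.624 m/s².
Reaction distance = v·t_r = 22.7990 × 1.1 = 25.079 m.
Braking distance = v²/(2a) = 22.7990² / (2 × 8.624) = 519.794 / 17.248 = 30.136 m.
Total = 25.079 + 30.136 = 55.215 m.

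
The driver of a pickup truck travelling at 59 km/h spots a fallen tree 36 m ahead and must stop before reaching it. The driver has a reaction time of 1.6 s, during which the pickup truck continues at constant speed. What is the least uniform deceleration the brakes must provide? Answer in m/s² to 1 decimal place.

Required deceleration ≈ 13.7 m/s²

59 km/h ÷ 3.6 = 16.3889 m/s.
Distance covered during reaction = 16.3889 × 1.6 = 26.222 m.
Distance available for braking: 36 − 26.222 = 9.778 m.
v² = 2a·d ⇒ a = v²/(2d) = 16.3889² / (2 × 9.778) = 268.596 / 19.556 = 13.7347 m/s².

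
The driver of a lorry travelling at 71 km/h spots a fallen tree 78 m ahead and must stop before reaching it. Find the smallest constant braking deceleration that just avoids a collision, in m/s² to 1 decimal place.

Required deceleration ≈ 2.5 m/s²

71 km/h ÷ 3.6 = 19.7222 m/s.
v² = 2a·d ⇒ a = v²/(2d) = 19.7222² / (2 × 78.000) = 388.965 / 156.000 = 2.4934 m/s².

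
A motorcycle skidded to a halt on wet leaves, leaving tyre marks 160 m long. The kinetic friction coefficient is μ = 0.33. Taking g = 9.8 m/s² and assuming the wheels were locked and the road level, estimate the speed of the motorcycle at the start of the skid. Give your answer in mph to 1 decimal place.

Deceleration a = μg = 0.33 × 9.8 = 3.234 m/s².
v = √(2a·d) = √(2 × 3.234 × 160) = √1034.880 = 32.1696 m/s.
= 32.1696 ÷ 0.44704 = 71.961 mph.

Initial speed ≈ 72.0 mph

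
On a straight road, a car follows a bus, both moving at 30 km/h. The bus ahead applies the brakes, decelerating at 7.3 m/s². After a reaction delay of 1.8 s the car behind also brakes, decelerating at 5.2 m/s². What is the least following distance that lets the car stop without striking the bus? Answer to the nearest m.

Minimum gap ≈ 17 m

30 km/h ÷ 3.6 = 8.3333 m/s.
Leader travels v²/(2a_L) = 69.444 / 14.600 = 4.756 m before stopping.
Follower covers v·t_r = 8.3333 × 1.8 = 15.000 m while reacting, then v²/(2a_F) = 69.444 / 10.400 = 6.677 m while braking, for a total of 15.000 + 6.677 = 21.677 m.
Since a_F ≤ a_L and the follower starts braking later, the follower is never slower than the leader, so the closest approach is when both have stopped.
Minimum gap = 21.677 − 4.756 = 16.921 m.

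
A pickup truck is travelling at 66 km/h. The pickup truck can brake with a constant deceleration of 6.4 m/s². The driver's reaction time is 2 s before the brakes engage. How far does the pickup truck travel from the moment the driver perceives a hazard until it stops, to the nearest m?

Total stopping distance ≈ 63 m

66 km/h ÷ 3.6 = 18.3333 m/s.
Reaction distance = v·t_r = 18.3333 × 2 = 36.667 m.
Braking distance = v²/(2a) = 18.3333² / (2 × 6.400) = 336.110 / 12.800 = 26.259 m.
Total = 36.667 + 26.259 = 62.926 m.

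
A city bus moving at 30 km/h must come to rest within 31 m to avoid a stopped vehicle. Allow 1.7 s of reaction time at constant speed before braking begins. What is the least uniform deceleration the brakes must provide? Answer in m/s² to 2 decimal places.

30 km/h ÷ 3.6 = 8.3333 m/s.
Distance covered during reaction = 8.3333 × 1.7 = 14.167 m.
Distance available for braking: 31 − 14.167 = 16.833 m.
v² = 2a·d ⇒ a = v²/(2d) = 8.3333² / (2 × 16.833) = 69.444 / 33.666 = 2.0627 m/s².

Required deceleration ≈ 2.06 m/s²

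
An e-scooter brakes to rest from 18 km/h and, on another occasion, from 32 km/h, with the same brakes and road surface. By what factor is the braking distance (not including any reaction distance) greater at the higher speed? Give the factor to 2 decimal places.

Factor ≈ 3.16

Braking distance d = v²/(2a), so with a fixed, d ∝ v².
Factor = (32/18)² = 1.7778² = 3.1606.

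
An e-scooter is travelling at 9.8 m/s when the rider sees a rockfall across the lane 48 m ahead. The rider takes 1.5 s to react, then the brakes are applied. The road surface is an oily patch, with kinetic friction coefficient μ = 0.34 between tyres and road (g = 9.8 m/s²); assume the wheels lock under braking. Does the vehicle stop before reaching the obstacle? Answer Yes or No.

a = μg = 0.34 × 9.8 = 3.332 m/s².
Reaction distance = 9.8000 × 1.5 = 14.700 m.
Braking distance = v²/(2a) = 96.040 / 6.664 = 14.412 m.
Total stopping distance = 14.700 + 14.412 = 29.112 m, vs 48 m available — it stops with 48 − 29.112 = 18.888 m to spare.

Yes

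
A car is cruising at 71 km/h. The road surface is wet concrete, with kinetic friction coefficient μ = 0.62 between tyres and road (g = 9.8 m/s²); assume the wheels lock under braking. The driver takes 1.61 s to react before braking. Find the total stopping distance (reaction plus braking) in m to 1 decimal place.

71 km/h ÷ 3.6 = 19.7222 m/s.
a = μg = 0.62 × 9.8 = 6.076 m/s².
Reaction distance = v·t_r = 19.7222 × 1.61 = 31.753 m.
Braking distance = v²/(2a) = 19.7222² / (2 × 6.076) = 388.965 / 12.152 = 32.008 m.
Total = 31.753 + 32.008 = 63.761 m.

Total stopping distance ≈ 63.8 m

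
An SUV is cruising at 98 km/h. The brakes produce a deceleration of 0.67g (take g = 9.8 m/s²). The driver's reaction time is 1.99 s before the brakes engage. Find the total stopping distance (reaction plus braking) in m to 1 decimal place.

Total stopping distance ≈ 110.6 m

98 km/h ÷ 3.6 = 27.2222 m/s.
a = 0.67 × 9.8 = 6.566 m/s².
Reaction distance = v·t_r = 27.2222 × 1.99 = 54.172 m.
Braking distance = v²/(2a) = 27.2222² / (2 × 6.566) = 741.048 / 13.132 = 56.431 m.
Total = 54.172 + 56.431 = 110.603 m.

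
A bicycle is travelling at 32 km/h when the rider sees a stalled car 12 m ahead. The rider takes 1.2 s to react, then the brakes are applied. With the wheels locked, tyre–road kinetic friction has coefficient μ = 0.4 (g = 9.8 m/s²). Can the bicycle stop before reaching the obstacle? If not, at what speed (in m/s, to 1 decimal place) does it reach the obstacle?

32 km/h ÷ 3.6 = 8.8889 m/s.
a = μg = 0.4 × 9.8 = 3.920 m/s².
Reaction distance = 8.8889 × 1.2 = 10.667 m.
Braking distance needed to stop: v²/(2a) = 79.013 / 7.840 = 10.078 m, so total needed = 10.667 + 10.078 = 20.745 m > 12 m — it cannot stop.
Distance remaining when braking begins: 12 − 10.667 = 1.333 m.
v² = v₀² − 2a·d = 79.013 − 2 × 3.920 × 1.333 = 68.562 m²/s².
v = √68.562 = 8.280 m/s.

No — it strikes the obstacle at 8.3 m/s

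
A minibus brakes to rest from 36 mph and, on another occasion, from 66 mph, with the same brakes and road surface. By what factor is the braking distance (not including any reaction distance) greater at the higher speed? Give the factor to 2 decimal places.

Factor ≈ 3.36

Braking distance d = v²/(2a), so with a fixed, d ∝ v².
Factor = (66/36)² = 1.8333² = 3.3610.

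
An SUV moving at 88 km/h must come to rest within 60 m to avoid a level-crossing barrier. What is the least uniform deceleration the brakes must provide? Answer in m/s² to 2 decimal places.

Required deceleration ≈ 4.98 m/s²

88 km/h ÷ 3.6 = 24.4444 m/s.
v² = 2a·d ⇒ a = v²/(2d) = 24.4444² / (2 × 60.000) = 597.529 / 120.000 = 4.9794 m/s².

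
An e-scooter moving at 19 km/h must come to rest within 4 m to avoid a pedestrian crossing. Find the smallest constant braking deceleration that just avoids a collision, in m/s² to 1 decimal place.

19 km/h ÷ 3.6 = 5.2778 m/s.
v² = 2a·d ⇒ a = v²/(2d) = 5.2778² / (2 × 4.000) = 27.855 / 8.000 = 3.4819 m/s².

Required deceleration ≈ 3.5 m/s²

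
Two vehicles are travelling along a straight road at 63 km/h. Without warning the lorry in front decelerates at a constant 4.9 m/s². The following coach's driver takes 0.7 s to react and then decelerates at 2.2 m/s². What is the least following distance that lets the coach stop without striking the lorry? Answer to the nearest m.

63 km/h ÷ 3.6 = 17.5000 m/s.
Leader travels v²/(2a_L) = 306.250 / 9.800 = 31.250 m before stopping.
Follower covers v·t_r = 17.5000 × 0.7 = 12.250 m while reacting, then v²/(2a_F) = 306.250 / 4.400 = 69.602 m while braking, for a total of 12.250 + 69.602 = 81.852 m.
Since a_F ≤ a_L and the follower starts braking later, the follower is never slower than the leader, so the closest approach is when both have stopped.
Minimum gap = 81.852 − 31.250 = 50.602 m.

Minimum gap ≈ 51 m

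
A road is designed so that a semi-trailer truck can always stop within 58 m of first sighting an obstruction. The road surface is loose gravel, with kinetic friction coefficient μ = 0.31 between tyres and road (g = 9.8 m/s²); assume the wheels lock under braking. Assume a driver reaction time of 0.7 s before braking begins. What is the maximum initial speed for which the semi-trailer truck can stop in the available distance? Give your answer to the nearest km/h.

a = μg = 0.31 × 9.8 = 3.038 m/s².
Stopping distance: v·t_r + v²/(2a) = 58 with t_r = 0.7 s and a = 3.038 m/s².
So v² + 4.253 v − 352.41 = 0.
Positive root: v = −a·t_r + √((a·t_r)² + 2a·d) = −2.127 + √(4.524 + 352.41) = 16.7657 m/s.
16.7657 m/s × 3.6 = 60.357 km/h.

Maximum speed ≈ 60 km/h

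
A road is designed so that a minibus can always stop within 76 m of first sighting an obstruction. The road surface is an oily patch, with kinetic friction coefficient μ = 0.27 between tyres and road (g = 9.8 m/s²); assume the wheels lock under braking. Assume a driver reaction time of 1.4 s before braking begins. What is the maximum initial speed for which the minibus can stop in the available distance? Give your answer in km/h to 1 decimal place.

a = μg = 0.27 × 9.8 = 2.646 m/s².
Stopping distance: v·t_r + v²/(2a) = 76 with t_r = 1.4 s and a = 2.646 m/s².
So v² + 7.409 v − 402.19 = 0.
Positive root: v = −a·t_r + √((a·t_r)² + 2a·d) = −3.704 + √(13.720 + 402.19) = 16.6899 m/s.
16.6899 m/s × 3.6 = 60.084 km/h.

Maximum speed ≈ 60.1 km/h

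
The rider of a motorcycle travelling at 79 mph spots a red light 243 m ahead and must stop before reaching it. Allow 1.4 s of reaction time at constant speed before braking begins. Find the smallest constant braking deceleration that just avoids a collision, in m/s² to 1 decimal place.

79 mph × 0.44704 = 35.3162 m/s.
Distance covered during reaction = 35.3162 × 1.4 = 49.443 m.
Distance available for braking: 243 − 49.443 = 193.557 m.
v² = 2a·d ⇒ a = v²/(2d) = 35.3162² / (2 × 193.557) = 1247.234 / 387.114 = 3.2219 m/s².

Required deceleration ≈ 3.2 m/s²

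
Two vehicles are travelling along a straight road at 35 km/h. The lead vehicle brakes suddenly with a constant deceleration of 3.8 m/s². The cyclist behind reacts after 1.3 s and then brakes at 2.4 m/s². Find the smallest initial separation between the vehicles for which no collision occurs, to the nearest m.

35 km/h ÷ 3.6 = 9.7222 m/s.
Leader travels v²/(2a_L) = 94.521 / 7.600 = 12.437 m before stopping.
Follower covers v·t_r = 9.7222 × 1.3 = 12.639 m while reacting, then v²/(2a_F) = 94.521 / 4.800 = 19.692 m while braking, for a total of 12.639 + 19.692 = 32.331 m.
Since a_F ≤ a_L and the follower starts braking later, the follower is never slower than the leader, so the closest approach is when both have stopped.
Minimum gap = 32.331 − 12.437 = 19.894 m.

Minimum gap ≈ 20 m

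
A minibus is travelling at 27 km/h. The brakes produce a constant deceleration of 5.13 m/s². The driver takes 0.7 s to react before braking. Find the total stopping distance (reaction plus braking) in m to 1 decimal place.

27 km/h ÷ 3.6 = 7.5000 m/s.
Reaction distance = v·t_r = 7.5000 × 0.7 = 5.250 m.
Braking distance = v²/(2a) = 7.5000² / (2 × 5.130) = 56.250 / 10.260 = 5.482 m.
Total = 5.250 + 5.482 = 10.732 m.

Total stopping distance ≈ 10.7 m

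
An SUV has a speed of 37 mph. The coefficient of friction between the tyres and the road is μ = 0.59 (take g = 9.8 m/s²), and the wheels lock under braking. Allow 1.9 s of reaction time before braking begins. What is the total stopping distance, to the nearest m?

Total stopping distance ≈ 55 m

37 mph × 0.44704 = 16.5405 m/s.
a = μg = 0.59 × 9.8 = 5.782 m/s².
Reaction distance = v·t_r = 16.5405 × 1.9 = 31.427 m.
Braking distance = v²/(2a) = 16.5405² / (2 × 5.782) = 273.588 / 11.564 = 23.659 m.
Total = 31.427 + 23.659 = 55.086 m.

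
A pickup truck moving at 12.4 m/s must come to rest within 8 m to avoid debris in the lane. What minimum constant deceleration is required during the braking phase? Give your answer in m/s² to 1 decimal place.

v² = 2a·d ⇒ a = v²/(2d) = 12.4000² / (2 × 8.000) = 153.760 / 16.000 = 9.6100 m/s².

Required deceleration ≈ 9.6 m/s²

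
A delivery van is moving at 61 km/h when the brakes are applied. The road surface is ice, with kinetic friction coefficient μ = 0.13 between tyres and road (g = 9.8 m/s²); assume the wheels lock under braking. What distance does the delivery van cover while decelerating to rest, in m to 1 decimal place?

61 km/h ÷ 3.6 = 16.9444 m/s.
a = μg = 0.13 × 9.8 = 1.274 m/s².
Braking distance = v²/(2a) = 16.9444² / (2 × 1.274) = 287.113 / 2.548 = 112.682 m.

Braking distance ≈ 112.7 m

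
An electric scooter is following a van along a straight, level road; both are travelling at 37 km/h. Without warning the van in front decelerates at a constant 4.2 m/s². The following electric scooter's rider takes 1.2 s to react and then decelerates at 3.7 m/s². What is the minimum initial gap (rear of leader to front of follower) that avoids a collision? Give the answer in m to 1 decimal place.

37 km/h ÷ 3.6 = 10.2778 m/s.
Leader travels v²/(2a_L) = 105.633 / 8.400 = 12.575 m before stopping.
Follower covers v·t_r = 10.2778 × 1.2 = 12.333 m while reacting, then v²/(2a_F) = 105.633 / 7.400 = 14.275 m while braking, for a total of 12.333 + 14.275 = 26.608 m.
Since a_F ≤ a_L and the follower starts braking later, the follower is never slower than the leader, so the closest approach is when both have stopped.
Minimum gap = 26.608 − 12.575 = 14.033 m.

Minimum gap ≈ 14.0 m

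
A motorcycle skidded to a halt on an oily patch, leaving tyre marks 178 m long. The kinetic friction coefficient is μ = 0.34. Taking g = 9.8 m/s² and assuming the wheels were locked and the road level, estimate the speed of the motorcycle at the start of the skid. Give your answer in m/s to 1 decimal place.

Initial speed ≈ 34.4 m/s

Deceleration a = μg = 0.34 × 9.8 = 3.332 m/s².
v = √(2a·d) = √(2 × 3.332 × 178) = √1186.192 = 34.4411 m/s.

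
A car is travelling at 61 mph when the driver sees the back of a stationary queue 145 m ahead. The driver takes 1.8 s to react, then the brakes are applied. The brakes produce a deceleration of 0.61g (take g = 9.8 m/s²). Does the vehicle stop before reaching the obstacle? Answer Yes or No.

61 mph × 0.44704 = 27.2694 m/s.
a = 0.61 × 9.8 = 5.978 m/s².
Reaction distance = 27.2694 × 1.8 = 49.085 m.
Braking distance = v²/(2a) = 743.620 / 11.956 = 62.196 m.
Total stopping distance = 49.085 + 62.196 = 111.281 m, vs 145 m available — it stops with 145 − 111.281 = 33.719 m to spare.

Yes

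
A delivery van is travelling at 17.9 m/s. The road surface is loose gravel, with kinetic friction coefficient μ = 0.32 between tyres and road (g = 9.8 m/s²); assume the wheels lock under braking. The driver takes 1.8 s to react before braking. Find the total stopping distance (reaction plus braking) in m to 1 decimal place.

Total stopping distance ≈ 83.3 m

a = μg = 0.32 × 9.8 = 3.136 m/s².
Reaction distance = v·t_r = 17.9000 × 1.8 = 32.220 m.
Braking distance = v²/(2a) = 17.9000² / (2 × 3.136) = 320.410 / 6.272 = 51.086 m.
Total = 32.220 + 51.086 = 83.306 m.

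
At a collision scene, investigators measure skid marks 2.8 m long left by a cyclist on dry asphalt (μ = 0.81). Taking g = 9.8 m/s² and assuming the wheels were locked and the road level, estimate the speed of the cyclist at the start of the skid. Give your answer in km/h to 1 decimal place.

Deceleration a = μg = 0.81 × 9.8 = 7.938 m/s².
v = √(2a·d) = √(2 × 7.938 × 2.8) = √44.453 = 6.6673 m/s.
= 6.6673 × 3.6 = 24.002 km/h.

Initial speed ≈ 24.0 km/h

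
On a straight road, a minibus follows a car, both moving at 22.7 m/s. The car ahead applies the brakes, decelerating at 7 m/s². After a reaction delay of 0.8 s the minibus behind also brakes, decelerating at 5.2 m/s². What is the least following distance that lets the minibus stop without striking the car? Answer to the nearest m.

Minimum gap ≈ 31 m

Leader travels v²/(2a_L) = 515.290 / 14.000 = 36.806 m before stopping.
Follower covers v·t_r = 22.7000 × 0.8 = 18.160 m while reacting, then v²/(2a_F) = 515.290 / 10.400 = 49.547 m while braking, for a total of 18.160 + 49.547 = 67.707 m.
Since a_F ≤ a_L and the follower starts braking later, the follower is never slower than the leader, so the closest approach is when both have stopped.
Minimum gap = 67.707 − 36.806 = 30.901 m.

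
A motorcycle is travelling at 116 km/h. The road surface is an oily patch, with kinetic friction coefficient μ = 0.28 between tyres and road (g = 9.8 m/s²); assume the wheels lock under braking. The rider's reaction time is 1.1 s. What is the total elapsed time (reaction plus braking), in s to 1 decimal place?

Total time ≈ 12.8 s

116 km/h ÷ 3.6 = 32.2222 m/s.
a = μg = 0.28 × 9.8 = 2.744 m/s².
Braking time = v/a = 32.2222 / 2.744 = 11.743 s.
Total = 1.1 + 11.743 = 12.843 s.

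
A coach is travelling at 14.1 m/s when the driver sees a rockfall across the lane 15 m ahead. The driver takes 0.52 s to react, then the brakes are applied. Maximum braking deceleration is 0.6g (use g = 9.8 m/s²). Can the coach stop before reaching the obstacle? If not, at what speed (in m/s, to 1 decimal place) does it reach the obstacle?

No — it strikes the obstacle at 10.4 m/s

a = 0.6 × 9.8 = 5.880 m/s².
Reaction distance = 14.1000 × 0.52 = 7.332 m.
Braking distance needed to stop: v²/(2a) = 198.810 / 11.760 = 16.906 m, so total needed = 7.332 + 16.906 = 24.238 m > 15 m — it cannot stop.
Distance remaining when braking begins: 15 − 7.332 = 7.668 m.
v² = v₀² − 2a·d = 198.810 − 2 × 5.880 × 7.668 = 108.634 m²/s².
v = √108.634 = 10.423 m/s.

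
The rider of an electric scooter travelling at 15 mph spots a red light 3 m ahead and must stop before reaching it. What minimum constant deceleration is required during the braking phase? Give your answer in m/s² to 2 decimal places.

15 mph × 0.44704 = 6.7056 m/s.
v² = 2a·d ⇒ a = v²/(2d) = 6.7056² / (2 × 3.000) = 44.965 / 6.000 = 7.4942 m/s².

Required deceleration ≈ 7.49 m/s²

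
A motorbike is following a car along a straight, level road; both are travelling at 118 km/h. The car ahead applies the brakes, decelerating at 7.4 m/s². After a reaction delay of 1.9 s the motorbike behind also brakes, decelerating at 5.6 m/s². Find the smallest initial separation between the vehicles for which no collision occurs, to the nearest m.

118 km/h ÷ 3.6 = 32.7778 m/s.
Leader travels v²/(2a_L) = 1074.384 / 14.800 = 72.594 m before stopping.
Follower covers v·t_r = 32.7778 × 1.9 = 62.278 m while reacting, then v²/(2a_F) = 1074.384 / 11.200 = 95.927 m while braking, for a total of 62.278 + 95.927 = 158.205 m.
Since a_F ≤ a_L and the follower starts braking later, the follower is never slower than the leader, so the closest approach is when both have stopped.
Minimum gap = 158.205 − 72.594 = 85.611 m.

Minimum gap ≈ 86 m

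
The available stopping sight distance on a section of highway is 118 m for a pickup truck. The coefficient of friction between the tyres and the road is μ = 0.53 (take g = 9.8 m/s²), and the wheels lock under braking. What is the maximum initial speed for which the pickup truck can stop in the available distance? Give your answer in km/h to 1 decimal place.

a = μg = 0.53 × 9.8 = 5.194 m/s².
v²/(2a) = d ⇒ v = √(2 × 5.194 × 118) = √1225.78 = 35.0111 m/s.
35.0111 m/s × 3.6 = 126.040 km/h.

Maximum speed ≈ 126.0 km/h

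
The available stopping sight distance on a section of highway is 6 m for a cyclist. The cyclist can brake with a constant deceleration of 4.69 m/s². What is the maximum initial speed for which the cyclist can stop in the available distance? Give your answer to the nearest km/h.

Maximum speed ≈ 27 km/h

v²/(2a) = d ⇒ v = √(2 × 4.690 × 6) = √56.28 = 7.5020 m/s.
7.5020 m/s × 3.6 = 27.007 km/h.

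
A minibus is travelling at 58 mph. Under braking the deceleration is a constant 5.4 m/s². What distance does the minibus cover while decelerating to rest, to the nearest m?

58 mph × 0.44704 = 25.9283 m/s.
Braking distance = v²/(2a) = 25.9283² / (2 × 5.400) = 672.277 / 10.800 = 62.248 m.

Braking distance ≈ 62 m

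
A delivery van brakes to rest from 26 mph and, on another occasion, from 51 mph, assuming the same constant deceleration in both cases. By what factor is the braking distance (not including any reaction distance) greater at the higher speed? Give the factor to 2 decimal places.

Braking distance d = v²/(2a), so with a fixed, d ∝ v².
Factor = (51/26)² = 1.9615² = 3.8475.

Factor ≈ 3.85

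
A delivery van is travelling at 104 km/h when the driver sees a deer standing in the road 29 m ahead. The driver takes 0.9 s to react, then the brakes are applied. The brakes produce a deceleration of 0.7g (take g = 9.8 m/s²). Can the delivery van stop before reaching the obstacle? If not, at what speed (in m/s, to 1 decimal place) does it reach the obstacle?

No — it strikes the obstacle at 28.2 m/s

104 km/h ÷ 3.6 = 28.8889 m/s.
a = 0.7 × 9.8 = 6.860 m/s².
Reaction distance = 28.8889 × 0.9 = 26.000 m.
Braking distance needed to stop: v²/(2a) = 834.569 / 13.720 = 60.829 m, so total needed = 26.000 + 60.829 = 86.829 m > 29 m — it cannot stop.
Distance remaining when braking begins: 29 − 26.000 = 3.000 m.
v² = v₀² − 2a·d = 834.569 − 2 × 6.860 × 3.000 = 793.409 m²/s².
v = √793.409 = 28.168 m/s.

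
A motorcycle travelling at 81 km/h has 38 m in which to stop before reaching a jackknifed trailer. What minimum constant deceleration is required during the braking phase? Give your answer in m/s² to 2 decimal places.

Required deceleration ≈ 6.66 m/s²

81 km/h ÷ 3.6 = 22.5000 m/s.
v² = 2a·d ⇒ a = v²/(2d) = 22.5000² / (2 × 38.000) = 506.250 / 76.000 = 6.6612 m/s².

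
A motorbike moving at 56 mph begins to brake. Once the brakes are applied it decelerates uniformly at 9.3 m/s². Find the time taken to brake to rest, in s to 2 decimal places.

Braking time ≈ 2.69 s

56 mph × 0.44704 = 25.0342 m/s.
Braking time = v/a = 25.0342 / 9.300 = 2.692 s.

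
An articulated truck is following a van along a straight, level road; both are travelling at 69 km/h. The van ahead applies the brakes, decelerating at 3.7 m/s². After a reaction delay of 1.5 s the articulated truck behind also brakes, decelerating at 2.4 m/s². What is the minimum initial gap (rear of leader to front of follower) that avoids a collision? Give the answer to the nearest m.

Minimum gap ≈ 56 m

69 km/h ÷ 3.6 = 19.1667 m/s.
Leader travels v²/(2a_L) = 367.362 / 7.400 = 49.644 m before stopping.
Follower covers v·t_r = 19.1667 × 1.5 = 28.750 m while reacting, then v²/(2a_F) = 367.362 / 4.800 = 76.534 m while braking, for a total of 28.750 + 76.534 = 105.284 m.
Since a_F ≤ a_L and the follower starts braking later, the follower is never slower than the leader, so the closest approach is when both have stopped.
Minimum gap = 105.284 − 49.644 = 55.640 m.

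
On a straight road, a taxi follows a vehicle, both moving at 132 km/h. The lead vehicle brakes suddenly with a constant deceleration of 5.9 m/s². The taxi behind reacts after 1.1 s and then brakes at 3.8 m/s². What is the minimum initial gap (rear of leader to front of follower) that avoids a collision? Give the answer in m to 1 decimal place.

132 km/h ÷ 3.6 = 36.6667 m/s.
Leader travels v²/(2a_L) = 1344.447 / 11.800 = 113.936 m before stopping.
Follower covers v·t_r = 36.6667 × 1.1 = 40.333 m while reacting, then v²/(2a_F) = 1344.447 / 7.600 = 176.901 m while braking, for a total of 40.333 + 176.901 = 217.234 m.
Since a_F ≤ a_L and the follower starts braking later, the follower is never slower than the leader, so the closest approach is when both have stopped.
Minimum gap = 217.234 − 113.936 = 103.298 m.

Minimum gap ≈ 103.3 m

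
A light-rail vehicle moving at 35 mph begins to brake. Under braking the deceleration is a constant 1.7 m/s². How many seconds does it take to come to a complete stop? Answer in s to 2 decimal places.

Braking time ≈ 9.20 s

35 mph × 0.44704 = 15.6464 m/s.
Braking time = v/a = 15.6464 / 1.700 = 9.204 s.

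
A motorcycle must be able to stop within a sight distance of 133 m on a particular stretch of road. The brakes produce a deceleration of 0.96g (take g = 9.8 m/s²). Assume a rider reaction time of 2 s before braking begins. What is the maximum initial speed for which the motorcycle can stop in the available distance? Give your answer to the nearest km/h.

a = 0.96 × 9.8 = 9.408 m/s².
Stopping distance: v·t_r + v²/(2a) = 133 with t_r = 2 s and a = 9.408 m/s².
So v² + 37.632 v − 2502.53 = 0.
Positive root: v = −a·t_r + √((a·t_r)² + 2a·d) = −18.816 + √(354.042 + 2502.53) = 34.6309 m/s.
34.6309 m/s × 3.6 = 124.671 km/h.

Maximum speed ≈ 125 km/h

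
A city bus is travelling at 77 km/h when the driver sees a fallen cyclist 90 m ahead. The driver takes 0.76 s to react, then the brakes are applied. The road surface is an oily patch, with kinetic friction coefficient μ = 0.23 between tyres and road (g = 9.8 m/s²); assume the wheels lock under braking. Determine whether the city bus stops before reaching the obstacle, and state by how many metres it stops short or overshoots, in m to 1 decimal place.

77 km/h ÷ 3.6 = 21.3889 m/s.
a = μg = 0.23 × 9.8 = 2.254 m/s².
Reaction distance = 21.3889 × 0.76 = 16.256 m.
Braking distance = v²/(2a) = 457.485 / 4.508 = 101.483 m.
Total stopping distance = 16.256 + 101.483 = 117.739 m, vs 90 m available — it cannot stop in time and overshoots by 117.739 − 90 = 27.739 m.

No — it overshoots by 27.7 m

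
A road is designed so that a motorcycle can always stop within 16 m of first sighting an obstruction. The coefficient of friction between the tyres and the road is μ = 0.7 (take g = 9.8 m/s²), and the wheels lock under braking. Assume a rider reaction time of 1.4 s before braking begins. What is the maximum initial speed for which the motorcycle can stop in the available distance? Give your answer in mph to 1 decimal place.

a = μg = 0.7 × 9.8 = 6.860 m/s².
Stopping distance: v·t_r + v²/(2a) = 16 with t_r = 1.4 s and a = 6.860 m/s².
So v² + 19.208 v − 219.52 = 0.
Positive root: v = −a·t_r + √((a·t_r)² + 2a·d) = −9.604 + √(92.237 + 219.52) = 8.0526 m/s.
8.0526 m/s ÷ 0.44704 = 18.013 mph.

Maximum speed ≈ 18.0 mph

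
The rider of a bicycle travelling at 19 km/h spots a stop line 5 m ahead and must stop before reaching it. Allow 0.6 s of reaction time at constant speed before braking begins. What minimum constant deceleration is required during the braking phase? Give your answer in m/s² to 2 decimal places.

19 km/h ÷ 3.6 = 5.2778 m/s.
Distance covered during reaction = 5.2778 × 0.6 = 3.167 m.
Distance available for braking: 5 − 3.167 = 1.833 m.
v² = 2a·d ⇒ a = v²/(2d) = 5.2778² / (2 × 1.833) = 27.855 / 3.666 = 7.5982 m/s².

Required deceleration ≈ 7.60 m/s²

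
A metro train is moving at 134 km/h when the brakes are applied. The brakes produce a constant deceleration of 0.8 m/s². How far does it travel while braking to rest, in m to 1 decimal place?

134 km/h ÷ 3.6 = 37.2222 m/s.
Braking distance = v²/(2a) = 37.2222² / (2 × 0.800) = 1385.492 / 1.600 = 865.932 m.

Braking distance ≈ 865.9 m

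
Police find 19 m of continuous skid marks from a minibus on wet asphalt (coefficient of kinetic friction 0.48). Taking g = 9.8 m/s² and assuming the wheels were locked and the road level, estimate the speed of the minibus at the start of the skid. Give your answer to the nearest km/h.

Deceleration a = μg = 0.48 × 9.8 = 4.704 m/s².
v = √(2a·d) = √(2 × 4.704 × 19) = √178.752 = 13.3698 m/s.
= 13.3698 × 3.6 = 48.131 km/h.

Initial speed ≈ 48 km/h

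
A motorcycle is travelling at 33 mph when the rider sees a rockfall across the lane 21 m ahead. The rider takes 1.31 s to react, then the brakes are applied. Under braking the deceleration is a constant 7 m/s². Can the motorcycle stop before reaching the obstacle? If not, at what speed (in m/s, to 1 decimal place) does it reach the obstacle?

33 mph × 0.44704 = 14.7523 m/s.
Reaction distance = 14.7523 × 1.31 = 19.326 m.
Braking distance needed to stop: v²/(2a) = 217.630 / 14.000 = 15.545 m, so total needed = 19.326 + 15.545 = 34.871 m > 21 m — it cannot stop.
Distance remaining when braking begins: 21 − 19.326 = 1.674 m.
v² = v₀² − 2a·d = 217.630 − 2 × 7.000 × 1.674 = 194.194 m²/s².
v = √194.194 = 13.935 m/s.

No — it strikes the obstacle at 13.9 m/s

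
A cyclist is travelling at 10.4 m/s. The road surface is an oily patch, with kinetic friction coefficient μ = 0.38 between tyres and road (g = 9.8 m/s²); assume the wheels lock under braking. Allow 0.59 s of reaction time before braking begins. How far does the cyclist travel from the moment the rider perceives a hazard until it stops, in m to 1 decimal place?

a = μg = 0.38 × 9.8 = 3.724 m/s².
Reaction distance = v·t_r = 10.4000 × 0.59 = 6.136 m.
Braking distance = v²/(2a) = 10.4000² / (2 × 3.724) = 108.160 / 7.448 = 14.522 m.
Total = 6.136 + 14.522 = 20.658 m.

Total stopping distance ≈ 20.7 m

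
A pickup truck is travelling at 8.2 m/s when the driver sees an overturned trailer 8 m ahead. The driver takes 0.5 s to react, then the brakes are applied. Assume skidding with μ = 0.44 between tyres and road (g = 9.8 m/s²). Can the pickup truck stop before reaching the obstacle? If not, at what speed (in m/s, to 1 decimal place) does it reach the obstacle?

No — it strikes the obstacle at 5.8 m/s

a = μg = 0.44 × 9.8 = 4.312 m/s².
Reaction distance = 8.2000 × 0.5 = 4.100 m.
Braking distance needed to stop: v²/(2a) = 67.240 / 8.624 = 7.797 m, so total needed = 4.100 + 7.797 = 11.897 m > 8 m — it cannot stop.
Distance remaining when braking begins: 8 − 4.100 = 3.900 m.
v² = v₀² − 2a·d = 67.240 − 2 × 4.312 × 3.900 = 33.606 m²/s².
v = √33.606 = 5.797 m/s.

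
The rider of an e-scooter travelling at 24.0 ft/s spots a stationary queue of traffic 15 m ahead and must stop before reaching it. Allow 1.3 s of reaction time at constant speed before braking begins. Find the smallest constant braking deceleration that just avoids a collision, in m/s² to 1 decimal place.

24 ft/s × 0.3048 = 7.3152 m/s.
Distance covered during reaction = 7.3152 × 1.3 = 9.510 m.
Distance available for braking: 15 − 9.510 = 5.490 m.
v² = 2a·d ⇒ a = v²/(2d) = 7.3152² / (2 × 5.490) = 53.512 / 10.980 = 4.8736 m/s².

Required deceleration ≈ 4.9 m/s²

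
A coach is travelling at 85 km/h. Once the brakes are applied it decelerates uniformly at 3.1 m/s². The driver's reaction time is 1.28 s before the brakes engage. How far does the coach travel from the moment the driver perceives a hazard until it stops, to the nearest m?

Total stopping distance ≈ 120 m

85 km/h ÷ 3.6 = 23.6111 m/s.
Reaction distance = v·t_r = 23.6111 × 1.28 = 30.222 m.
Braking distance = v²/(2a) = 23.6111² / (2 × 3.100) = 557.484 / 6.200 = 89.917 m.
Total = 30.222 + 89.917 = 120.139 m.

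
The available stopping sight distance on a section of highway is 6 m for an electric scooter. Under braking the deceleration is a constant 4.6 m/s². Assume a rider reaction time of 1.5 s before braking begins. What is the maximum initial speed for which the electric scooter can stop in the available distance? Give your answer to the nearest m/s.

Maximum speed ≈ 3 m/s

Stopping distance: v·t_r + v²/(2a) = 6 with t_r = 1.5 s and a = 4.600 m/s².
So v² + 13.800 v − 55.20 = 0.
Positive root: v = −a·t_r + √((a·t_r)² + 2a·d) = −6.900 + √(47.610 + 55.20) = 3.2395 m/s.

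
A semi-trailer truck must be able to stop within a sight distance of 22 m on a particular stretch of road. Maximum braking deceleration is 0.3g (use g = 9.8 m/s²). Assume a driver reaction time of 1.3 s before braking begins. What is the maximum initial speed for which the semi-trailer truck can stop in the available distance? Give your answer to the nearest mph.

a = 0.3 × 9.8 = 2.940 m/s².
Stopping distance: v·t_r + v²/(2a) = 22 with t_r = 1.3 s and a = 2.940 m/s².
So v² + 7.644 v − 129.36 = 0.
Positive root: v = −a·t_r + √((a·t_r)² + 2a·d) = −3.822 + √(14.608 + 129.36) = 8.1767 m/s.
8.1767 m/s ÷ 0.44704 = 18.291 mph.

Maximum speed ≈ 18 mph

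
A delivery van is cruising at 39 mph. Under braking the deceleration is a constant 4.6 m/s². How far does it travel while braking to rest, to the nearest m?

39 mph × 0.44704 = 17.4346 m/s.
Braking distance = v²/(2a) = 17.4346² / (2 × 4.600) = 303.965 / 9.200 = 33.040 m.

Braking distance ≈ 33 m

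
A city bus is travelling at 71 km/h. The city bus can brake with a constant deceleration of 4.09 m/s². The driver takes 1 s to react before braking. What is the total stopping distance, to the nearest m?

71 km/h ÷ 3.6 = 19.7222 m/s.
Reaction distance = v·t_r = 19.7222 × 1 = 19.722 m.
Braking distance = v²/(2a) = 19.7222² / (2 × 4.090) = 388.965 / 8.180 = 47.551 m.
Total = 19.722 + 47.551 = 67.273 m.

Total stopping distance ≈ 67 m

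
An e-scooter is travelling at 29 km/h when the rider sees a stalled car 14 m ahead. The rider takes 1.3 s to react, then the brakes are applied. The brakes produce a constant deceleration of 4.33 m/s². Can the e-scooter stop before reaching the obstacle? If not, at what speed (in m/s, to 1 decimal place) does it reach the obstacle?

No — it strikes the obstacle at 5.9 m/s

29 km/h ÷ 3.6 = 8.0556 m/s.
Reaction distance = 8.0556 × 1.3 = 10.472 m.
Braking distance needed to stop: v²/(2a) = 64.893 / 8.660 = 7.493 m, so total needed = 10.472 + 7.493 = 17.965 m > 14 m — it cannot stop.
Distance remaining when braking begins: 14 − 10.472 = 3.528 m.
v² = v₀² − 2a·d = 64.893 − 2 × 4.330 × 3.528 = 34.341 m²/s².
v = √34.341 = 5.860 m/s.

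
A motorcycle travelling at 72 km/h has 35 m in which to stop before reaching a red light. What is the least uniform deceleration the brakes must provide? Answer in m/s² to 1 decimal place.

72 km/h ÷ 3.6 = 20.0000 m/s.
v² = 2a·d ⇒ a = v²/(2d) = 20.0000² / (2 × 35.000) = 400.000 / 70.000 = 5.7143 m/s².

Required deceleration ≈ 5.7 m/s²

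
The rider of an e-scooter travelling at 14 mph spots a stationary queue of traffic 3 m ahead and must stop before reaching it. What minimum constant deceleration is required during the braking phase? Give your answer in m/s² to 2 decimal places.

Required deceleration ≈ 6.53 m/s²

14 mph × 0.44704 = 6.2586 m/s.
v² = 2a·d ⇒ a = v²/(2d) = 6.2586² / (2 × 3.000) = 39.170 / 6.000 = 6.5283 m/s².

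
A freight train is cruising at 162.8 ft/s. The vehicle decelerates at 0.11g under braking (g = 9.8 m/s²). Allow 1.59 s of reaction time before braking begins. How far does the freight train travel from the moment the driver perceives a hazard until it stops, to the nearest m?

162.8 ft/s × 0.3048 = 49.6214 m/s.
a = 0.11 × 9.8 = 1.078 m/s².
Reaction distance = v·t_r = 49.6214 × 1.59 = 78.898 m.
Braking distance = v²/(2a) = 49.6214² / (2 × 1.078) = 2462.283 / 2.156 = 1142.061 m.
Total = 78.898 + 1142.061 = 1220.959 m.

Total stopping distance ≈ 1221 m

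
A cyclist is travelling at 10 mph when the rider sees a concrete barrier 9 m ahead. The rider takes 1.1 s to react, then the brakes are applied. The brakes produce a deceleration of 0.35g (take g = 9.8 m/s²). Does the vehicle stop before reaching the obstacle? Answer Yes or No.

10 mph × 0.44704 = 4.4704 m/s.
a = 0.35 × 9.8 = 3.430 m/s².
Reaction distance = 4.4704 × 1.1 = 4.917 m.
Braking distance = v²/(2a) = 19.984 / 6.860 = 2.913 m.
Total stopping distance = 4.917 + 2.913 = 7.830 m, vs 9 m available — it stops with 9 − 7.830 = 1.170 m to spare.

Yes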